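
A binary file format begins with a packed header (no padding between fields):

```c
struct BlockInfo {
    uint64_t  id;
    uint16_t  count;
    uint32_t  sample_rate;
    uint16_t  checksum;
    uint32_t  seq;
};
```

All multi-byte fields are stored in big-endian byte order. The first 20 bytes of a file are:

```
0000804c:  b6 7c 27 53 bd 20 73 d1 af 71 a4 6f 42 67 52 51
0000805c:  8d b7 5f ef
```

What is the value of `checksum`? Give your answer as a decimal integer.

21073

`checksum` follows `id` (8 B), `count` (2 B), `sample_rate` (4 B), so it starts at offset 8 + 2 + 4 = 14 and occupies 2 bytes.
Bytes at offsets 14..15: 52 51.
Big-endian stores the most-significant byte at the lowest address.
The bytes are already most-significant first: 0x5251.
0x5251 = 21073.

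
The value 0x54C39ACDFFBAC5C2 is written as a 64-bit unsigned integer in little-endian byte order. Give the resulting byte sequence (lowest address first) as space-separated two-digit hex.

Split into bytes (most-significant first): 54 C3 9A CD FF BA C5 C2.
Little-endian: lowest address holds the least-significant byte.
So at ascending addresses the bytes are C2 C5 BA FF CD 9A C3 54.

C2 C5 BA FF CD 9A C3 54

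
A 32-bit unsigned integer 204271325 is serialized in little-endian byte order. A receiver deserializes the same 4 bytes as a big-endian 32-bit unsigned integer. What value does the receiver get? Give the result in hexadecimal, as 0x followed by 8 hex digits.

204271325 in 32-bit hexadecimal is 0x0C2CEEDD.
Stored little-endian, the bytes at ascending addresses are DD EE 2C 0C.
Read back as big-endian, the last byte is least significant, giving 0xDDEE2C0C.

0xDDEE2C0C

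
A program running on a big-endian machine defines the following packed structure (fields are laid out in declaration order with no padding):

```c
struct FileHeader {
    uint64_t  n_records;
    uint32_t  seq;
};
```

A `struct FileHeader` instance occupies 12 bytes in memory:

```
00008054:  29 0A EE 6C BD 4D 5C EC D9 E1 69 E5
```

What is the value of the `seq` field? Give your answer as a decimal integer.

3655428581

`seq` follows `n_records` (8 bytes), so it starts at byte offset 8 and occupies 4 bytes.
Bytes at offsets 8..11: D9 E1 69 E5.
In big-endian order the high byte comes first in memory.
The bytes are already most-significant first: 0xD9E169E5.
0xD9E169E5 = 3655428581.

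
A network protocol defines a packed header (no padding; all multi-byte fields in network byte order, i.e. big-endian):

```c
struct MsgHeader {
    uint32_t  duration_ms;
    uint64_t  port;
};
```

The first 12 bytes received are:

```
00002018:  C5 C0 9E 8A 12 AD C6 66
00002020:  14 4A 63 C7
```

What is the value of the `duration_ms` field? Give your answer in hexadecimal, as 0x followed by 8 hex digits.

`duration_ms` is the first field, at byte offset 0, occupying 4 bytes.
Bytes at offsets 0..3: C5 C0 9E 8A.
In big-endian order the high byte comes first in memory.
The bytes are already most-significant first: 0xC5C09E8A.

0xC5C09E8A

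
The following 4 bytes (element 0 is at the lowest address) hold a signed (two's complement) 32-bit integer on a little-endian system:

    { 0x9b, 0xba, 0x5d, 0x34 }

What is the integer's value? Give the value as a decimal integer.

878557851

Little-endian stores the least-significant byte at the lowest address.
Reassemble most-significant byte first: 34 5D BA 9B → 0x345DBA9B.
0x345DBA9B = 878557851.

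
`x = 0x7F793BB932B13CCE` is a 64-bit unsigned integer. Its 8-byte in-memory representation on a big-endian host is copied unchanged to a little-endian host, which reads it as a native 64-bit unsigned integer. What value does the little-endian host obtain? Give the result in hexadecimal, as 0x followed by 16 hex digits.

Stored big-endian, the bytes at ascending addresses are 7F 79 3B B9 32 B1 3C CE.
Read back as little-endian, the first byte is least significant, giving 0xCE3CB132B93B797F.

0xCE3CB132B93B797F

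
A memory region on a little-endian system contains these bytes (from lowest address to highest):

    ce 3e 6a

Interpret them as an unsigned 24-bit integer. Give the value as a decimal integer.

6962894

In little-endian order the low byte comes first in memory.
Reassemble most-significant byte first: 6A 3E CE → 0x6A3ECE.
0x6A3ECE = 6962894.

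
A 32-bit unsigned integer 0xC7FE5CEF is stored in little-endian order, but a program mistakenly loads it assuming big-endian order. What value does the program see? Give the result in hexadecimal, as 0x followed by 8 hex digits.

Stored little-endian, the bytes at ascending addresses are EF 5C FE C7.
Read back as big-endian, the last byte is least significant, giving 0xEF5CFEC7.

0xEF5CFEC7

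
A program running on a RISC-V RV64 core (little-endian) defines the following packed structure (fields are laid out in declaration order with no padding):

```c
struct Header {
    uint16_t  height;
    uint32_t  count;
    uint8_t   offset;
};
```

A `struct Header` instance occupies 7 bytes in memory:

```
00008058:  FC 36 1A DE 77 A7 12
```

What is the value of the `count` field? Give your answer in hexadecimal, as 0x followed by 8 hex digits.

0xA777DE1A

`count` follows `height` (2 bytes), so it starts at byte offset 2 and occupies 4 bytes.
Bytes at offsets 2..5: 1A DE 77 A7.
In little-endian order the low byte comes first in memory.
Reassemble most-significant byte first: A7 77 DE 1A → 0xA777DE1A.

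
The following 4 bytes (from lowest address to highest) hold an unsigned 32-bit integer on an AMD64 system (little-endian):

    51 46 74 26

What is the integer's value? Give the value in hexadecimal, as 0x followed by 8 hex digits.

Little-endian stores the least-significant byte at the lowest address.
Reassemble most-significant byte first: 26 74 46 51 → 0x26744651.

0x26744651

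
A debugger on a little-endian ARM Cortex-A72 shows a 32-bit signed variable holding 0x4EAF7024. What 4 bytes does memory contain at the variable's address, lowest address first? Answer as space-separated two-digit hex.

24 70 AF 4E

Split into bytes (most-significant first): 4E AF 70 24.
Little-endian: lowest address holds the least-significant byte.
So at ascending addresses the bytes are 24 70 AF 4E.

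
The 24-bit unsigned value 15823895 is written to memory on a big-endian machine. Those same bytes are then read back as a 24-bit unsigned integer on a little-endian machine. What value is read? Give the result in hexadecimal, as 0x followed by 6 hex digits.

15823895 in 24-bit hexadecimal is 0xF17417.
Stored big-endian, the bytes at ascending addresses are F1 74 17.
Read back as little-endian, the first byte is least significant, giving 0x1774F1.

0x1774F1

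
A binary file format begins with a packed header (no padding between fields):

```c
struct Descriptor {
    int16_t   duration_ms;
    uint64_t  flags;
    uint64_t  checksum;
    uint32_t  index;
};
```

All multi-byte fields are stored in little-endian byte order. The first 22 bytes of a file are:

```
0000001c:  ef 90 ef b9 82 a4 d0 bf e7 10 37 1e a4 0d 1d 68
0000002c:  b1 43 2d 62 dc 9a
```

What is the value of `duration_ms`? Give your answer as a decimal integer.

`duration_ms` is the first field, at byte offset 0, occupying 2 bytes.
Bytes at offsets 0..1: EF 90.
Little-endian: lowest address holds the least-significant byte.
Reassemble most-significant byte first: 90 EF → 0x90EF.
Top bit is set, so as a signed 16-bit value this is 0x90EF − 2^16 = -28433.

-28433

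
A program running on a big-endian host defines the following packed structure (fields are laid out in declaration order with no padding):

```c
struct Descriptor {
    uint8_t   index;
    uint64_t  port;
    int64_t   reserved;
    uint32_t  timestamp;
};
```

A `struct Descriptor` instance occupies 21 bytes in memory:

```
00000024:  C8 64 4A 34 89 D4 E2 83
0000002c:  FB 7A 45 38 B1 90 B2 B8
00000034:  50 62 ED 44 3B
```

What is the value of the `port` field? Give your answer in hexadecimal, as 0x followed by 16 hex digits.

0x644A3489D4E283FB

`port` follows `index` (1 byte), so it starts at byte offset 1 and occupies 8 bytes.
Bytes at offsets 1..8: 64 4A 34 89 D4 E2 83 FB.
Big-endian stores the most-significant byte at the lowest address.
The bytes are already most-significant first: 0x644A3489D4E283FB.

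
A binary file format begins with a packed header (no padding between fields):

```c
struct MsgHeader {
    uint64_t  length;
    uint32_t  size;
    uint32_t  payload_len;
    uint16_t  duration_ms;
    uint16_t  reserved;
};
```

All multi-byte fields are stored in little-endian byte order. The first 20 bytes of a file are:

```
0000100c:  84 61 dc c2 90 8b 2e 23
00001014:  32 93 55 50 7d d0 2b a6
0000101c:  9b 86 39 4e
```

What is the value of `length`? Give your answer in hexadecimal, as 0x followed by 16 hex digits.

0x232E8B90C2DC6184

`length` is the first field, at byte offset 0, occupying 8 bytes.
Bytes at offsets 0..7: 84 61 DC C2 90 8B 2E 23.
Little-endian: lowest address holds the least-significant byte.
Reassemble most-significant byte first: 23 2E 8B 90 C2 DC 61 84 → 0x232E8B90C2DC6184.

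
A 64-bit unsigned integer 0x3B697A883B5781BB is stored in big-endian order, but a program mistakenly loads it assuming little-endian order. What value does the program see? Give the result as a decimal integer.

Stored big-endian, the bytes at ascending addresses are 3B 69 7A 88 3B 57 81 BB.
Read back as little-endian, the first byte is least significant, giving 0xBB81573B887A693B.
0xBB81573B887A693B = 13511176270292609339.

13511176270292609339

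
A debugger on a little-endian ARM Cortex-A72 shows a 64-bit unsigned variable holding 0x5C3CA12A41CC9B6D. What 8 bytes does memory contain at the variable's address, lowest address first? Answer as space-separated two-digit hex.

Split into bytes (most-significant first): 5C 3C A1 2A 41 CC 9B 6D.
In little-endian order the low byte comes first in memory.
So at ascending addresses the bytes are 6D 9B CC 41 2A A1 3C 5C.

6D 9B CC 41 2A A1 3C 5C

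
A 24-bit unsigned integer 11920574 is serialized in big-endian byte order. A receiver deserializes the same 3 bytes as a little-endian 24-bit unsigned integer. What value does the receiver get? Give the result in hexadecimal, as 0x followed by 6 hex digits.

0xBEE4B5

11920574 in 24-bit hexadecimal is 0xB5E4BE.
Stored big-endian, the bytes at ascending addresses are B5 E4 BE.
Read back as little-endian, the first byte is least significant, giving 0xBEE4B5.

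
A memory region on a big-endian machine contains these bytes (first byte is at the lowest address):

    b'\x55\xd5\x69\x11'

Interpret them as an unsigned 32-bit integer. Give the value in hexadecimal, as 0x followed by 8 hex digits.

In big-endian order the high byte comes first in memory.
The bytes are already most-significant first: 0x55D56911.

0x55D56911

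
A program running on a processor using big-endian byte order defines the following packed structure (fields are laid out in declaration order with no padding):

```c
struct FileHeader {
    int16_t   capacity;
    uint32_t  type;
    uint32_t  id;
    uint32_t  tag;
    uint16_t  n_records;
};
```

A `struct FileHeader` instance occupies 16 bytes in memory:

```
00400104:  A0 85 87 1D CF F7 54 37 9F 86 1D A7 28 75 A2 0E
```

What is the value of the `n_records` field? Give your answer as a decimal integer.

`n_records` follows `capacity` (2 B), `type` (4 B), `id` (4 B), `tag` (4 B), so it starts at offset 2 + 4 + 4 + 4 = 14 and occupies 2 bytes.
Bytes at offsets 14..15: A2 0E.
Big-endian: lowest address holds the most-significant byte.
The bytes are already most-significant first: 0xA20E.
0xA20E = 41486.

41486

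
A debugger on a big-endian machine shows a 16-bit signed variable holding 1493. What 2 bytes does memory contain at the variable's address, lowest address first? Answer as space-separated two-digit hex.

1493 in hexadecimal, padded to 16 bits, is 0x05D5.
Split into bytes (most-significant first): 05 D5.
In big-endian order the high byte comes first in memory.
So the memory order matches the most-significant-first order: 05 D5.

05 D5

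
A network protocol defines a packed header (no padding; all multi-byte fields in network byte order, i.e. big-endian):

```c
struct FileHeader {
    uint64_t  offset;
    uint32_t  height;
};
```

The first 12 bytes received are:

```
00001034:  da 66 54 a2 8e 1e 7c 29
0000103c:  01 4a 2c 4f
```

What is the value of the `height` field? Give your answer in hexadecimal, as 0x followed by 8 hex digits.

0x014A2C4F

`height` follows `offset` (8 bytes), so it starts at byte offset 8 and occupies 4 bytes.
Bytes at offsets 8..11: 01 4A 2C 4F.
Big-endian: lowest address holds the most-significant byte.
The bytes are already most-significant first: 0x014A2C4F.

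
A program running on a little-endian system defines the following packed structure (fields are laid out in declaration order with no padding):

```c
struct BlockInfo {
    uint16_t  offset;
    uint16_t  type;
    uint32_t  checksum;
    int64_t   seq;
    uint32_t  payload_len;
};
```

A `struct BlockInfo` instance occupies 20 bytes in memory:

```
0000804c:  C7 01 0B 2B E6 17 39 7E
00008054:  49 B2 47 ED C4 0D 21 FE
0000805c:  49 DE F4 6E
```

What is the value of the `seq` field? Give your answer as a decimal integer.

-134811374398754231

`seq` follows `offset` (2 B), `type` (2 B), `checksum` (4 B), so it starts at offset 2 + 2 + 4 = 8 and occupies 8 bytes.
Bytes at offsets 8..15: 49 B2 47 ED C4 0D 21 FE.
In little-endian order the low byte comes first in memory.
Reassemble most-significant byte first: FE 21 0D C4 ED 47 B2 49 → 0xFE210DC4ED47B249.
Top bit is set, so as a signed 64-bit value this is 0xFE210DC4ED47B249 − 2^64 = -134811374398754231.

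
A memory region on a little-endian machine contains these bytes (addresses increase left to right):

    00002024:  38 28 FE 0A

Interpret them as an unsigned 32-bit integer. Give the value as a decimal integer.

In little-endian order the low byte comes first in memory.
Reassemble most-significant byte first: 0A FE 28 38 → 0x0AFE2838.
0x0AFE2838 = 184428600.

184428600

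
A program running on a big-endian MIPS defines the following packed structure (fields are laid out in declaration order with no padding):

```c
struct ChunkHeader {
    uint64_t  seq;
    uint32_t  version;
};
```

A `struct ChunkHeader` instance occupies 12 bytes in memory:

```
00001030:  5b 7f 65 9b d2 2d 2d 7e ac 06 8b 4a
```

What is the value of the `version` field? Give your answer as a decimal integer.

`version` follows `seq` (8 bytes), so it starts at byte offset 8 and occupies 4 bytes.
Bytes at offsets 8..11: AC 06 8B 4A.
In big-endian order the high byte comes first in memory.
The bytes are already most-significant first: 0xAC068B4A.
0xAC068B4A = 2886110026.

2886110026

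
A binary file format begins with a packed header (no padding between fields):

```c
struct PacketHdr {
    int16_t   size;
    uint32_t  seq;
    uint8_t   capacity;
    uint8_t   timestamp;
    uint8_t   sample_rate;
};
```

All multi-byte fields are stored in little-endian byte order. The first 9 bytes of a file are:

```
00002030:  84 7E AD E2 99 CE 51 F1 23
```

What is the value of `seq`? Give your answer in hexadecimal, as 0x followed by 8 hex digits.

`seq` follows `size` (2 bytes), so it starts at byte offset 2 and occupies 4 bytes.
Bytes at offsets 2..5: AD E2 99 CE.
Little-endian stores the least-significant byte at the lowest address.
Reassemble most-significant byte first: CE 99 E2 AD → 0xCE99E2AD.

0xCE99E2AD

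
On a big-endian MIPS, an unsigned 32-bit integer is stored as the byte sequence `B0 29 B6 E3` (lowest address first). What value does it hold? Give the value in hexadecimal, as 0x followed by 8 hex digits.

0xB029B6E3

Big-endian: lowest address holds the most-significant byte.
The bytes are already most-significant first: 0xB029B6E3.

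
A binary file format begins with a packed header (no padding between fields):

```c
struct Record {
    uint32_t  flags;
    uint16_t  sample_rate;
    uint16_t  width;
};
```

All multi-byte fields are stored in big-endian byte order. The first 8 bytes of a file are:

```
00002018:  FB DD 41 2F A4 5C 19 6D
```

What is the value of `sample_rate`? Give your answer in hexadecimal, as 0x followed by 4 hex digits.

0xA45C

`sample_rate` follows `flags` (4 bytes), so it starts at byte offset 4 and occupies 2 bytes.
Bytes at offsets 4..5: A4 5C.
Big-endian stores the most-significant byte at the lowest address.
The bytes are already most-significant first: 0xA45C.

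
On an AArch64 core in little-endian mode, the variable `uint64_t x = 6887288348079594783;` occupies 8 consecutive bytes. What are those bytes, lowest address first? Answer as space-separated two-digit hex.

6887288348079594783 in hexadecimal, padded to 64 bits, is 0x5F9490431CF89D1F.
Split into bytes (most-significant first): 5F 94 90 43 1C F8 9D 1F.
In little-endian order the low byte comes first in memory.
So at ascending addresses the bytes are 1F 9D F8 1C 43 90 94 5F.

1F 9D F8 1C 43 90 94 5F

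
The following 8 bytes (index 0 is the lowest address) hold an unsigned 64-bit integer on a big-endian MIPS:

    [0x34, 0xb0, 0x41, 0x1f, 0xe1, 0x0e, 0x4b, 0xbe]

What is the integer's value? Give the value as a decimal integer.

3796606091048930238

In big-endian order the high byte comes first in memory.
The bytes are already most-significant first: 0x34B0411FE10E4BBE.
0x34B0411FE10E4BBE = 3796606091048930238.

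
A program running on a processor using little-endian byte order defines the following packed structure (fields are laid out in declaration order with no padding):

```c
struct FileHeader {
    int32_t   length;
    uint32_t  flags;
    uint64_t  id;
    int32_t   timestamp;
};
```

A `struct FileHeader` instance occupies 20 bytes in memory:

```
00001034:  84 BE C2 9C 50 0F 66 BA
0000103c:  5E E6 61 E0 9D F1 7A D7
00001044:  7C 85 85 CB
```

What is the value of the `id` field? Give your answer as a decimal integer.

`id` follows `length` (4 B), `flags` (4 B), so it starts at offset 4 + 4 = 8 and occupies 8 bytes.
Bytes at offsets 8..15: 5E E6 61 E0 9D F1 7A D7.
Little-endian stores the least-significant byte at the lowest address.
Reassemble most-significant byte first: D7 7A F1 9D E0 61 E6 5E → 0xD77AF19DE061E65E.
0xD77AF19DE061E65E = 15526988325689878110.

15526988325689878110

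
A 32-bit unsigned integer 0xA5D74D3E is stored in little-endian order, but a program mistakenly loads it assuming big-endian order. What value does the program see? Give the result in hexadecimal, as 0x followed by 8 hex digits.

0x3E4DD7A5

Stored little-endian, the bytes at ascending addresses are 3E 4D D7 A5.
Read back as big-endian, the last byte is least significant, giving 0x3E4DD7A5.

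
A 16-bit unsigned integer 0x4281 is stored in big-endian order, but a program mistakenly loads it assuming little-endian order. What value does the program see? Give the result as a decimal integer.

Stored big-endian, the bytes at ascending addresses are 42 81.
Read back as little-endian, the first byte is least significant, giving 0x8142.
0x8142 = 33090.

33090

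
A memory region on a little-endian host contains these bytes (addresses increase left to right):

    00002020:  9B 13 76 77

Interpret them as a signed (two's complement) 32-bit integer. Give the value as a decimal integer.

2004226971

Little-endian: lowest address holds the least-significant byte.
Reassemble most-significant byte first: 77 76 13 9B → 0x7776139B.
0x7776139B = 2004226971.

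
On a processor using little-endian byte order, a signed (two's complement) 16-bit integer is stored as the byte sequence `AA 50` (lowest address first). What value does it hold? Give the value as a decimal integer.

20650

Little-endian: lowest address holds the least-significant byte.
Reassemble most-significant byte first: 50 AA → 0x50AA.
0x50AA = 20650.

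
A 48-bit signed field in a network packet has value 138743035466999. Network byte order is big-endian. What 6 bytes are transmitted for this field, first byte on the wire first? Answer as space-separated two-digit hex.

7E 2F A1 58 14 F7

138743035466999 in hexadecimal, padded to 48 bits, is 0x7E2FA15814F7.
Split into bytes (most-significant first): 7E 2F A1 58 14 F7.
Big-endian: lowest address holds the most-significant byte.
So the memory order matches the most-significant-first order: 7E 2F A1 58 14 F7.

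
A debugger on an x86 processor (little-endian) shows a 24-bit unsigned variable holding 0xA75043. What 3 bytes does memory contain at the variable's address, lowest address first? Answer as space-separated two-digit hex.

Split into bytes (most-significant first): A7 50 43.
Little-endian stores the least-significant byte at the lowest address.
So at ascending addresses the bytes are 43 50 A7.

43 50 A7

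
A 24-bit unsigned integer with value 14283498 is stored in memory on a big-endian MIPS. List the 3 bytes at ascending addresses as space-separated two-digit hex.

14283498 in hexadecimal, padded to 24 bits, is 0xD9F2EA.
Split into bytes (most-significant first): D9 F2 EA.
Big-endian stores the most-significant byte at the lowest address.
So the memory order matches the most-significant-first order: D9 F2 EA.

D9 F2 EA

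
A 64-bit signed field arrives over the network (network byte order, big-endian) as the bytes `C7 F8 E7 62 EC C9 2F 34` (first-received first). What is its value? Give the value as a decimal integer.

-4037222653872230604

Big-endian: lowest address holds the most-significant byte.
The bytes are already most-significant first: 0xC7F8E762ECC92F34.
Top bit is set, so as a signed 64-bit value this is 0xC7F8E762ECC92F34 − 2^64 = -4037222653872230604.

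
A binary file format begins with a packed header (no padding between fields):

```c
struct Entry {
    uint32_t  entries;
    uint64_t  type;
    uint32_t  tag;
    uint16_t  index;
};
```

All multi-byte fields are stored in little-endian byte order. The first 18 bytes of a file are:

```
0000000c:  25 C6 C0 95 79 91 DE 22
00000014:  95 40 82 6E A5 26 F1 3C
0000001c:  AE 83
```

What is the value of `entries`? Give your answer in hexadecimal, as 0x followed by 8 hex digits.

0x95C0C625

`entries` is the first field, at byte offset 0, occupying 4 bytes.
Bytes at offsets 0..3: 25 C6 C0 95.
Little-endian stores the least-significant byte at the lowest address.
Reassemble most-significant byte first: 95 C0 C6 25 → 0x95C0C625.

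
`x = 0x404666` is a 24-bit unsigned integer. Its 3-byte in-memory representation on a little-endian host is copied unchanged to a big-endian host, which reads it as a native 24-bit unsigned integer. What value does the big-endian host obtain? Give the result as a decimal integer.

6702656

Stored little-endian, the bytes at ascending addresses are 66 46 40.
Read back as big-endian, the last byte is least significant, giving 0x664640.
0x664640 = 6702656.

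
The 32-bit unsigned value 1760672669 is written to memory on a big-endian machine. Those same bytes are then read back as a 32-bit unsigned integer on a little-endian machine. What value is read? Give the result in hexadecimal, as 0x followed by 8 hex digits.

1760672669 in 32-bit hexadecimal is 0x68F1BB9D.
Stored big-endian, the bytes at ascending addresses are 68 F1 BB 9D.
Read back as little-endian, the first byte is least significant, giving 0x9DBBF168.

0x9DBBF168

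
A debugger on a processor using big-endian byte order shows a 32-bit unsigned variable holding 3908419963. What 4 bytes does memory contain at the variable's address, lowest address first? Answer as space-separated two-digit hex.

E8 F5 C1 7B

3908419963 in hexadecimal, padded to 32 bits, is 0xE8F5C17B.
Split into bytes (most-significant first): E8 F5 C1 7B.
In big-endian order the high byte comes first in memory.
So the memory order matches the most-significant-first order: E8 F5 C1 7B.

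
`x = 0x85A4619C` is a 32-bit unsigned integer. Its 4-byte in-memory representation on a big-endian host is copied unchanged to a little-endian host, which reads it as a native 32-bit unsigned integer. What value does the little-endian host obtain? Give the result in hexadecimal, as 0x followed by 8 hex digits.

0x9C61A485

Stored big-endian, the bytes at ascending addresses are 85 A4 61 9C.
Read back as little-endian, the first byte is least significant, giving 0x9C61A485.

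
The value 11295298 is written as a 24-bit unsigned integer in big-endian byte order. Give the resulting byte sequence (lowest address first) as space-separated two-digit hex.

AC 5A 42

11295298 in hexadecimal, padded to 24 bits, is 0xAC5A42.
Split into bytes (most-significant first): AC 5A 42.
Big-endian stores the most-significant byte at the lowest address.
So the memory order matches the most-significant-first order: AC 5A 42.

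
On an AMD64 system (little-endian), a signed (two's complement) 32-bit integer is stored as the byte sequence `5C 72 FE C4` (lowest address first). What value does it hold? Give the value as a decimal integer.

-989957540

Little-endian: lowest address holds the least-significant byte.
Reassemble most-significant byte first: C4 FE 72 5C → 0xC4FE725C.
Top bit is set, so as a signed 32-bit value this is 0xC4FE725C − 2^32 = -989957540.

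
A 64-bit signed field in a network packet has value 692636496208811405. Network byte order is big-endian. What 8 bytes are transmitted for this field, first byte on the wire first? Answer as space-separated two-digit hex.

692636496208811405 in hexadecimal, padded to 64 bits, is 0x099CBD393AFF558D.
Split into bytes (most-significant first): 09 9C BD 39 3A FF 55 8D.
Big-endian: lowest address holds the most-significant byte.
So the memory order matches the most-significant-first order: 09 9C BD 39 3A FF 55 8D.

09 9C BD 39 3A FF 55 8D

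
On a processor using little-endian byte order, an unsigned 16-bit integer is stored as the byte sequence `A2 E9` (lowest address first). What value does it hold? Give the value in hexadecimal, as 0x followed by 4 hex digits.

Little-endian stores the least-significant byte at the lowest address.
Reassemble most-significant byte first: E9 A2 → 0xE9A2.

0xE9A2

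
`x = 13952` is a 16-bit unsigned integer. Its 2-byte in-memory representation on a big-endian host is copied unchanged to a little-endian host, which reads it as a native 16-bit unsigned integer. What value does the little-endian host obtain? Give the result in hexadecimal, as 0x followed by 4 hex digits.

0x8036

13952 in 16-bit hexadecimal is 0x3680.
Stored big-endian, the bytes at ascending addresses are 36 80.
Read back as little-endian, the first byte is least significant, giving 0x8036.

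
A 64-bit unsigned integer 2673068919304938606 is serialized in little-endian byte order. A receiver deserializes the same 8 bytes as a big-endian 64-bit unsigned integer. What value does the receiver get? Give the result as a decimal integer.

2673068919304938606 in 64-bit hexadecimal is 0x2518A605034EE46E.
Stored little-endian, the bytes at ascending addresses are 6E E4 4E 03 05 A6 18 25.
Read back as big-endian, the last byte is least significant, giving 0x6EE44E0305A61825.
0x6EE44E0305A61825 = 7990597413748742181.

7990597413748742181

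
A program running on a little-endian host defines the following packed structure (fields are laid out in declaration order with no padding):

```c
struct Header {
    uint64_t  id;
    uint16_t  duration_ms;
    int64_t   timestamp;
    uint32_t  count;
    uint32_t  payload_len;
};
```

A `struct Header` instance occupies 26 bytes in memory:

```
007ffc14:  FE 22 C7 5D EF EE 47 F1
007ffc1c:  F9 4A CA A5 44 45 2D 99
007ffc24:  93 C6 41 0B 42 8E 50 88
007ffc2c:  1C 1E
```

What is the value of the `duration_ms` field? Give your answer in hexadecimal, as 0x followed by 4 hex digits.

`duration_ms` follows `id` (8 bytes), so it starts at byte offset 8 and occupies 2 bytes.
Bytes at offsets 8..9: F9 4A.
Little-endian stores the least-significant byte at the lowest address.
Reassemble most-significant byte first: 4A F9 → 0x4AF9.

0x4AF9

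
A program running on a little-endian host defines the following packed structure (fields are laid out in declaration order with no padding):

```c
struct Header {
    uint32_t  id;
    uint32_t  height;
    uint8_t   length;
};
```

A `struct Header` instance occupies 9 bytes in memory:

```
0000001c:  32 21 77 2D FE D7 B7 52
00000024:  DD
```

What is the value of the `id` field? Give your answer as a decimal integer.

762782002

`id` is the first field, at byte offset 0, occupying 4 bytes.
Bytes at offsets 0..3: 32 21 77 2D.
In little-endian order the low byte comes first in memory.
Reassemble most-significant byte first: 2D 77 21 32 → 0x2D772132.
0x2D772132 = 762782002.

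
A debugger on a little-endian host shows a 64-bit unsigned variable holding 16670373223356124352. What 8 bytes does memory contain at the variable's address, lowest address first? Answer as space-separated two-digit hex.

C0 4C 53 8B 1F 10 59 E7

16670373223356124352 in hexadecimal, padded to 64 bits, is 0xE759101F8B534CC0.
Split into bytes (most-significant first): E7 59 10 1F 8B 53 4C C0.
Little-endian stores the least-significant byte at the lowest address.
So at ascending addresses the bytes are C0 4C 53 8B 1F 10 59 E7.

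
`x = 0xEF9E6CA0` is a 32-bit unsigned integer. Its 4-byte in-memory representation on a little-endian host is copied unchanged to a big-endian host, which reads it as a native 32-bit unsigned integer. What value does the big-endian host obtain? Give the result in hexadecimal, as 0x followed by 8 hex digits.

Stored little-endian, the bytes at ascending addresses are A0 6C 9E EF.
Read back as big-endian, the last byte is least significant, giving 0xA06C9EEF.

0xA06C9EEF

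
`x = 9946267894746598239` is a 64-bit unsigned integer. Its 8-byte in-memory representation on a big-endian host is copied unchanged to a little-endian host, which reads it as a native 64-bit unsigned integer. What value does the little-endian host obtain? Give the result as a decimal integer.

9946267894746598239 in 64-bit hexadecimal is 0x8A083DF3E33E4B5F.
Stored big-endian, the bytes at ascending addresses are 8A 08 3D F3 E3 3E 4B 5F.
Read back as little-endian, the first byte is least significant, giving 0x5F4B3EE3F33D088A.
0x5F4B3EE3F33D088A = 6866651205615814794.

6866651205615814794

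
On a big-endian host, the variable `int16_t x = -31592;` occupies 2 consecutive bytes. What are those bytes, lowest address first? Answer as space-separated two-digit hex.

84 98

Two's complement of -31592 in 16 bits: 31592 = 0x7B68; invert → 0x8497; add 1 → 0x8498.
Split into bytes (most-significant first): 84 98.
Big-endian stores the most-significant byte at the lowest address.
So the memory order matches the most-significant-first order: 84 98.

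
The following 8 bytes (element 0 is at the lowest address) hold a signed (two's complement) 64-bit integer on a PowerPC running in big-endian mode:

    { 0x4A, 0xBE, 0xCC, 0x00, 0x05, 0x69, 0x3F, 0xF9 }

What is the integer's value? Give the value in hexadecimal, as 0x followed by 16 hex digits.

0x4ABECC0005693FF9

Big-endian: lowest address holds the most-significant byte.
The bytes are already most-significant first: 0x4ABECC0005693FF9.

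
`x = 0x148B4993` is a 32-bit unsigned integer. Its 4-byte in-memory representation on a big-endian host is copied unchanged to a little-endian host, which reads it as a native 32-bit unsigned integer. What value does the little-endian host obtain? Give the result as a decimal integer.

2471070484

Stored big-endian, the bytes at ascending addresses are 14 8B 49 93.
Read back as little-endian, the first byte is least significant, giving 0x93498B14.
0x93498B14 = 2471070484.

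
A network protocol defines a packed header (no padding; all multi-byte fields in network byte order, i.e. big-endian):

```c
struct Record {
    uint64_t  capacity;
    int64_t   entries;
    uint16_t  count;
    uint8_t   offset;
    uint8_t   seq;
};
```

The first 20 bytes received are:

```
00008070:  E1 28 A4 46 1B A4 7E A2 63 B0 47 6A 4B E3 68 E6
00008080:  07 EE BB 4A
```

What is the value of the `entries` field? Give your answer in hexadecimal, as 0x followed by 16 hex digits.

`entries` follows `capacity` (8 bytes), so it starts at byte offset 8 and occupies 8 bytes.
Bytes at offsets 8..15: 63 B0 47 6A 4B E3 68 E6.
In big-endian order the high byte comes first in memory.
The bytes are already most-significant first: 0x63B0476A4BE368E6.

0x63B0476A4BE368E6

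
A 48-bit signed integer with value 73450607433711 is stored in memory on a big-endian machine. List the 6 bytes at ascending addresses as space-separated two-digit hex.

73450607433711 in hexadecimal, padded to 48 bits, is 0x42CD8D5D57EF.
Split into bytes (most-significant first): 42 CD 8D 5D 57 EF.
Big-endian stores the most-significant byte at the lowest address.
So the memory order matches the most-significant-first order: 42 CD 8D 5D 57 EF.

42 CD 8D 5D 57 EF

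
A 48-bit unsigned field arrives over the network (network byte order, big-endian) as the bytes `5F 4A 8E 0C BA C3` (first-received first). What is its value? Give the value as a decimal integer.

Big-endian: lowest address holds the most-significant byte.
The bytes are already most-significant first: 0x5F4A8E0CBAC3.
0x5F4A8E0CBAC3 = 104773815417539.

104773815417539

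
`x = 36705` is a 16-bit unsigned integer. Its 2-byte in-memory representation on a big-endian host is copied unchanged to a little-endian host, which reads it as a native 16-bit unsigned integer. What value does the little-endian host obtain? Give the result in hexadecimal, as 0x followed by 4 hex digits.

0x618F

36705 in 16-bit hexadecimal is 0x8F61.
Stored big-endian, the bytes at ascending addresses are 8F 61.
Read back as little-endian, the first byte is least significant, giving 0x618F.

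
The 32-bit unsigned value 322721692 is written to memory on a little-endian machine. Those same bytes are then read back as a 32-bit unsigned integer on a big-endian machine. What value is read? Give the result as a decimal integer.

2622962707

322721692 in 32-bit hexadecimal is 0x133C579C.
Stored little-endian, the bytes at ascending addresses are 9C 57 3C 13.
Read back as big-endian, the last byte is least significant, giving 0x9C573C13.
0x9C573C13 = 2622962707.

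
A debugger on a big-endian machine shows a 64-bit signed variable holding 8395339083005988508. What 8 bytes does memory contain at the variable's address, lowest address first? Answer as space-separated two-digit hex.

74 82 3C 6A 63 86 8E 9C

8395339083005988508 in hexadecimal, padded to 64 bits, is 0x74823C6A63868E9C.
Split into bytes (most-significant first): 74 82 3C 6A 63 86 8E 9C.
In big-endian order the high byte comes first in memory.
So the memory order matches the most-significant-first order: 74 82 3C 6A 63 86 8E 9C.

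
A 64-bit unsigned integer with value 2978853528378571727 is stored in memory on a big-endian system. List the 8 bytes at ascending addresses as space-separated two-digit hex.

2978853528378571727 in hexadecimal, padded to 64 bits, is 0x295703805CEC7BCF.
Split into bytes (most-significant first): 29 57 03 80 5C EC 7B CF.
In big-endian order the high byte comes first in memory.
So the memory order matches the most-significant-first order: 29 57 03 80 5C EC 7B CF.

29 57 03 80 5C EC 7B CF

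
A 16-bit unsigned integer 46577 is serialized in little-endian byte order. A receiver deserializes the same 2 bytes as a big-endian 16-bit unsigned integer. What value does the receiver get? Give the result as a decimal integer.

61877

46577 in 16-bit hexadecimal is 0xB5F1.
Stored little-endian, the bytes at ascending addresses are F1 B5.
Read back as big-endian, the last byte is least significant, giving 0xF1B5.
0xF1B5 = 61877.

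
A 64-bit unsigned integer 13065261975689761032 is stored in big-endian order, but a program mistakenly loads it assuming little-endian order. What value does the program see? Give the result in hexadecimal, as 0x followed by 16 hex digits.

0x0811684E8B2251B5

13065261975689761032 in 64-bit hexadecimal is 0xB551228B4E681108.
Stored big-endian, the bytes at ascending addresses are B5 51 22 8B 4E 68 11 08.
Read back as little-endian, the first byte is least significant, giving 0x0811684E8B2251B5.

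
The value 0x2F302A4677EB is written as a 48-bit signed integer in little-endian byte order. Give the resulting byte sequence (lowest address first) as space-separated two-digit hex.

Split into bytes (most-significant first): 2F 30 2A 46 77 EB.
Little-endian: lowest address holds the least-significant byte.
So at ascending addresses the bytes are EB 77 46 2A 30 2F.

EB 77 46 2A 30 2F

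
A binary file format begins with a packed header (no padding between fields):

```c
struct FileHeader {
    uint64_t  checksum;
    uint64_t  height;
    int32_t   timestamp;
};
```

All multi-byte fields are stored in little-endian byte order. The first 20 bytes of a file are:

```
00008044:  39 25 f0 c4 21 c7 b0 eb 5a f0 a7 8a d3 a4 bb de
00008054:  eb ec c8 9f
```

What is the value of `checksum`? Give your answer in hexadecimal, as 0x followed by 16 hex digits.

`checksum` is the first field, at byte offset 0, occupying 8 bytes.
Bytes at offsets 0..7: 39 25 F0 C4 21 C7 B0 EB.
In little-endian order the low byte comes first in memory.
Reassemble most-significant byte first: EB B0 C7 21 C4 F0 25 39 → 0xEBB0C721C4F02539.

0xEBB0C721C4F02539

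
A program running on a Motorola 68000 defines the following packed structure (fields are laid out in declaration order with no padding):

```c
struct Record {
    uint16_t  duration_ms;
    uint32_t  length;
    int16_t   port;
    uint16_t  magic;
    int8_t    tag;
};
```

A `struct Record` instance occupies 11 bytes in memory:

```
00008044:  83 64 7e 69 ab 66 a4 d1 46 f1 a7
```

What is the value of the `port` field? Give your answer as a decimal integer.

`port` follows `duration_ms` (2 B), `length` (4 B), so it starts at offset 2 + 4 = 6 and occupies 2 bytes.
Bytes at offsets 6..7: A4 D1.
Big-endian stores the most-significant byte at the lowest address.
The bytes are already most-significant first: 0xA4D1.
Top bit is set, so as a signed 16-bit value this is 0xA4D1 − 2^16 = -23343.

-23343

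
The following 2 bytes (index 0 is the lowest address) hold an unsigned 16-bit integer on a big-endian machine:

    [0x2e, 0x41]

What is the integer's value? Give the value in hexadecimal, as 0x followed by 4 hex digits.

0x2E41

Big-endian: lowest address holds the most-significant byte.
The bytes are already most-significant first: 0x2E41.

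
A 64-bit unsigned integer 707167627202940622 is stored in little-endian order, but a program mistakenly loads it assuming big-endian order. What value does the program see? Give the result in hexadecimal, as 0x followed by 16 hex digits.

0xCE4E16D0355DD009

707167627202940622 in 64-bit hexadecimal is 0x09D05D35D0164ECE.
Stored little-endian, the bytes at ascending addresses are CE 4E 16 D0 35 5D D0 09.
Read back as big-endian, the last byte is least significant, giving 0xCE4E16D0355DD009.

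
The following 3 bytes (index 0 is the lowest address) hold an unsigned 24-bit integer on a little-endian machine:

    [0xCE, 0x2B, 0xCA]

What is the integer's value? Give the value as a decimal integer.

13249486

Little-endian: lowest address holds the least-significant byte.
Reassemble most-significant byte first: CA 2B CE → 0xCA2BCE.
0xCA2BCE = 13249486.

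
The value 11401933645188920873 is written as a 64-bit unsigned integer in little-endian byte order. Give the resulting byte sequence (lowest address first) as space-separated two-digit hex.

11401933645188920873 in hexadecimal, padded to 64 bits, is 0x9E3BCE3D820F7629.
Split into bytes (most-significant first): 9E 3B CE 3D 82 0F 76 29.
Little-endian stores the least-significant byte at the lowest address.
So at ascending addresses the bytes are 29 76 0F 82 3D CE 3B 9E.

29 76 0F 82 3D CE 3B 9E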